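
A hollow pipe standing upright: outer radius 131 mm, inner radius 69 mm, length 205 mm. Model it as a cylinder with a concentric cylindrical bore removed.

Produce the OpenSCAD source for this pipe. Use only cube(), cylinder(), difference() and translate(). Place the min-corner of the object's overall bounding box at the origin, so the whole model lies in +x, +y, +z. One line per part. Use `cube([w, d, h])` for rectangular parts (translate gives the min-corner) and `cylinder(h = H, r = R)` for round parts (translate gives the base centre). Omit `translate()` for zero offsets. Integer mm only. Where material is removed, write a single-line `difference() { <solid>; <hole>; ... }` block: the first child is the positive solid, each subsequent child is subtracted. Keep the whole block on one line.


difference() { translate([131, 131, 0]) cylinder(h = 205, r = 131); translate([131, 131, 0]) cylinder(h = 205, r = 69); }


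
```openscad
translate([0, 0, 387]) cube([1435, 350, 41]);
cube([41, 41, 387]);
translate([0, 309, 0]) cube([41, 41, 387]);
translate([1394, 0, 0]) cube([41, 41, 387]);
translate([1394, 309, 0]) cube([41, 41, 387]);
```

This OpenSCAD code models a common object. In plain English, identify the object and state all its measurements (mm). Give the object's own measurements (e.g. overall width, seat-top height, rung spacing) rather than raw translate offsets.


A bench: a 1435×350 mm seat slab, 41 mm thick, top at z = 428 mm, on four 41×41 mm square legs flush with the seat corners and standing on z = 0.


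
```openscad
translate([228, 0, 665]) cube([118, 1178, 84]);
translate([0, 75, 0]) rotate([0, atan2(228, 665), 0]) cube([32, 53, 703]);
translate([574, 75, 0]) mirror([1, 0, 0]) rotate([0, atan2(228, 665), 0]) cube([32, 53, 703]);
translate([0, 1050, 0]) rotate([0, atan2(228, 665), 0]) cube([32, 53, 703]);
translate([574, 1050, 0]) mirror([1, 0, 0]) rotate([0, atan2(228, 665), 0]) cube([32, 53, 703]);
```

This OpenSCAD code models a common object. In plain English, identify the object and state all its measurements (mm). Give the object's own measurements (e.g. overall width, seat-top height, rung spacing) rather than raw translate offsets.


A sawhorse. A 118×1178×84 mm beam (x, y, z) sits on two A-frame leg pairs. Each pair is two raked legs of 32×53 mm section (53 mm along y) splaying symmetrically in x. Each leg rises 665 mm vertically over 228 mm of horizontal reach and is 703 mm long along its own axis. Every leg's outer bottom edge rests on the floor and its outer top edge meets a bottom edge of the beam — the left legs (tilting toward +x) meet the beam's −x bottom edge, the right legs (their mirror images, tilting toward −x) meet its +x bottom edge — so the leg tops tuck under the beam, the beam's underside is 665 mm above the floor, and the feet are 574 mm apart outside-to-outside with the beam centred between them. The two leg pairs are set in 75 mm from either end of the beam.


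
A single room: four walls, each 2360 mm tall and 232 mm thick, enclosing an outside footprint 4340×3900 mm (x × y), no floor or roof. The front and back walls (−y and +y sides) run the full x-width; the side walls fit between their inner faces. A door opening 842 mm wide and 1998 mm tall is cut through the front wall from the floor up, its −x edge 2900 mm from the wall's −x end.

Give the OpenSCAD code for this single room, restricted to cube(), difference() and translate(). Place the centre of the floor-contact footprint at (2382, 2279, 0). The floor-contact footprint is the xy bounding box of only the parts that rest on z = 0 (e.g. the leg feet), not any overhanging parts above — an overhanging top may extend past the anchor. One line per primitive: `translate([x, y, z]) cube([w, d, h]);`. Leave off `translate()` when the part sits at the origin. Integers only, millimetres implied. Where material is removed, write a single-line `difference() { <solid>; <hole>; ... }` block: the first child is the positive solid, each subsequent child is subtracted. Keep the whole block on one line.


difference() { translate([212, 329, 0]) cube([4340, 232, 2360]); translate([3112, 329, 0]) cube([842, 232, 1998]); }
translate([212, 3997, 0]) cube([4340, 232, 2360]);
translate([212, 561, 0]) cube([232, 3436, 2360]);
translate([4320, 561, 0]) cube([232, 3436, 2360]);


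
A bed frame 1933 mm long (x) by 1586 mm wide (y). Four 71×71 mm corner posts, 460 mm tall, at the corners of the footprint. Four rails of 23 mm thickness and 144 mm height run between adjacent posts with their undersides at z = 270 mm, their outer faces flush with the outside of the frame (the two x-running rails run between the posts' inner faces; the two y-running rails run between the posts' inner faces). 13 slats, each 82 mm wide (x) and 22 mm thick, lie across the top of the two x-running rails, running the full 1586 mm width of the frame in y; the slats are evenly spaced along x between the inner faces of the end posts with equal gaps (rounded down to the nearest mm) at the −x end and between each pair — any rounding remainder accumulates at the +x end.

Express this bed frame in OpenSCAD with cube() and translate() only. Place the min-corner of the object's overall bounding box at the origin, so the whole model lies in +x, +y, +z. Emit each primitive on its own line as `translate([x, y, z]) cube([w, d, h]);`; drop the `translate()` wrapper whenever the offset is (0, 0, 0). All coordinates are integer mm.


cube([71, 71, 460]);
translate([0, 1515, 0]) cube([71, 71, 460]);
translate([1862, 0, 0]) cube([71, 71, 460]);
translate([1862, 1515, 0]) cube([71, 71, 460]);
translate([71, 0, 270]) cube([1791, 23, 144]);
translate([71, 1563, 270]) cube([1791, 23, 144]);
translate([0, 71, 270]) cube([23, 1444, 144]);
translate([1910, 71, 270]) cube([23, 1444, 144]);
translate([122, 0, 414]) cube([82, 1586, 22]);
translate([255, 0, 414]) cube([82, 1586, 22]);
translate([388, 0, 414]) cube([82, 1586, 22]);
translate([521, 0, 414]) cube([82, 1586, 22]);
translate([654, 0, 414]) cube([82, 1586, 22]);
translate([787, 0, 414]) cube([82, 1586, 22]);
translate([920, 0, 414]) cube([82, 1586, 22]);
translate([1053, 0, 414]) cube([82, 1586, 22]);
translate([1186, 0, 414]) cube([82, 1586, 22]);
translate([1319, 0, 414]) cube([82, 1586, 22]);
translate([1452, 0, 414]) cube([82, 1586, 22]);
translate([1585, 0, 414]) cube([82, 1586, 22]);
translate([1718, 0, 414]) cube([82, 1586, 22]);


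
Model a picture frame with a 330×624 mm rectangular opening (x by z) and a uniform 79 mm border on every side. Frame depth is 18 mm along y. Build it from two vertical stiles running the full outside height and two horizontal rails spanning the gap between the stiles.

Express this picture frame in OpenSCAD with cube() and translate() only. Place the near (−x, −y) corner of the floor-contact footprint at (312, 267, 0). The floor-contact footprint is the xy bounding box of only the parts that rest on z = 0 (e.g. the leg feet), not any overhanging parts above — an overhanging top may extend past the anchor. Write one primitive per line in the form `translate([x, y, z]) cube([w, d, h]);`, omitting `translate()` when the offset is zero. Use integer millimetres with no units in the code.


translate([312, 267, 0]) cube([79, 18, 782]);
translate([721, 267, 0]) cube([79, 18, 782]);
translate([391, 267, 0]) cube([330, 18, 79]);
translate([391, 267, 703]) cube([330, 18, 79]);


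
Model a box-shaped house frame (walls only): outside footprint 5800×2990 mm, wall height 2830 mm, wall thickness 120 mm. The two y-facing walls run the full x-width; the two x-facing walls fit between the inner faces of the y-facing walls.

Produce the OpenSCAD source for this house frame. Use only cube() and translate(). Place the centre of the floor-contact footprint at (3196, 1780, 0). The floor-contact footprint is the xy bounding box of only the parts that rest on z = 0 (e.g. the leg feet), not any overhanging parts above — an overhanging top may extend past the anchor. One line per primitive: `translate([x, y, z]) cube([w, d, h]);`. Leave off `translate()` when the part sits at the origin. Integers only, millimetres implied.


translate([296, 285, 0]) cube([5800, 120, 2830]);
translate([296, 3155, 0]) cube([5800, 120, 2830]);
translate([296, 405, 0]) cube([120, 2750, 2830]);
translate([5976, 405, 0]) cube([120, 2750, 2830]);


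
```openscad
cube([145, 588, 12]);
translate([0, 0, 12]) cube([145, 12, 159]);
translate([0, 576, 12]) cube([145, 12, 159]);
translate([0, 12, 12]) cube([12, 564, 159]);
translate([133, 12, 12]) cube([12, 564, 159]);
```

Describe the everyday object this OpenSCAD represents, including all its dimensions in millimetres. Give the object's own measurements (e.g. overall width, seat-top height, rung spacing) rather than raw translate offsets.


An open-topped rectangular box: outside dimensions 145×588×171 mm, with a uniform wall and base thickness of 12 mm. The base is a full 145×588 slab on the floor; four walls sit on top of the base. The front and back walls (the −y and +y sides) span the full width; the two side walls fit between them.


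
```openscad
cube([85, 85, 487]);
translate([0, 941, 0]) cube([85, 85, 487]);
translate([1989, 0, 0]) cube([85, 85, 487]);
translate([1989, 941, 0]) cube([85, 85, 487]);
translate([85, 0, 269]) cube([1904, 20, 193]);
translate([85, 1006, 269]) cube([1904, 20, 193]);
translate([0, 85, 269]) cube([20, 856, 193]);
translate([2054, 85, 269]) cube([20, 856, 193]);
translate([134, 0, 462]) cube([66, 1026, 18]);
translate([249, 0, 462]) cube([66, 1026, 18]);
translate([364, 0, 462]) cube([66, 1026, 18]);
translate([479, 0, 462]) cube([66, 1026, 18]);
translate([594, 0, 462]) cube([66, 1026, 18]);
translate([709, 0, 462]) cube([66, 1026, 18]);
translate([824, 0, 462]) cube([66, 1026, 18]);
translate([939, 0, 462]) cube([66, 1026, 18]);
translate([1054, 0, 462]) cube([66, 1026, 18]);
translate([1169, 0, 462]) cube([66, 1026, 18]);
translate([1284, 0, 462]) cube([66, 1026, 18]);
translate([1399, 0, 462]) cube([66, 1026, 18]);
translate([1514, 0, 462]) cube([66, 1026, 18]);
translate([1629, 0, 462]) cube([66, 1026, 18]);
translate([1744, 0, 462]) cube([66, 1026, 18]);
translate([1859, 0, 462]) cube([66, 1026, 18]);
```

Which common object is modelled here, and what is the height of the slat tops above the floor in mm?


A bed frame. The slat-top height is 480 mm.

Four posts, four rails, and a row of slats — a bed frame. Slats sit on the rails at z = 269 + 193 = 462; with slat thickness 18, the top is 480 mm.


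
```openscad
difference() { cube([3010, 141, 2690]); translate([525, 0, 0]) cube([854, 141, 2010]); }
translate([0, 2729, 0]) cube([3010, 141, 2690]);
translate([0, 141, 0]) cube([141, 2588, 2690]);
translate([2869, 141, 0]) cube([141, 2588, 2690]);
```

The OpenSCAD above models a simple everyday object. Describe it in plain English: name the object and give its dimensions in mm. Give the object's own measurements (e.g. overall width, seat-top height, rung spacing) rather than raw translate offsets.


A single room: four walls, each 2690 mm tall and 141 mm thick, enclosing an outside footprint 3010×2870 mm (x × y), no floor or roof. The front and back walls (−y and +y sides) run the full x-width; the side walls fit between their inner faces. A door opening 854 mm wide and 2010 mm tall is cut through the front wall from the floor up, its −x edge 525 mm from the wall's −x end.


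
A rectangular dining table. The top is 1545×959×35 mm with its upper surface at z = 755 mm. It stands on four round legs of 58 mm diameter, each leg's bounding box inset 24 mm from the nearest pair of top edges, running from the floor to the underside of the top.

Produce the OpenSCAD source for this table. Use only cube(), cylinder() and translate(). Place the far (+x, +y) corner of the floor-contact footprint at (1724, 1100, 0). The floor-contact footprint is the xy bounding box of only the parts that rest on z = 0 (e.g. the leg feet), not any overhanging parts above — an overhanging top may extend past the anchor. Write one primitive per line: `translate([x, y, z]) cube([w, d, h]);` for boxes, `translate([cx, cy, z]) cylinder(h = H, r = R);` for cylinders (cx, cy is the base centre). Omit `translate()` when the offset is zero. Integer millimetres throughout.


translate([203, 165, 720]) cube([1545, 959, 35]);
translate([256, 218, 0]) cylinder(h = 720, r = 29);
translate([1695, 218, 0]) cylinder(h = 720, r = 29);
translate([256, 1071, 0]) cylinder(h = 720, r = 29);
translate([1695, 1071, 0]) cylinder(h = 720, r = 29);


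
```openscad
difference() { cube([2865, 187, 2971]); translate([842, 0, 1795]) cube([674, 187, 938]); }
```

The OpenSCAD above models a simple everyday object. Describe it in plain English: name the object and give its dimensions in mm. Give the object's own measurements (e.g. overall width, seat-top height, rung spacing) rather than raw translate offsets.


A wall 2865 mm long (x), 187 mm thick (y), 2971 mm tall, with a rectangular window opening cut through it. The opening is 674 mm wide and 938 mm tall; its sill is at z = 1795 mm and its near (−x) edge is 842 mm from the wall's −x end. The opening passes through the full wall thickness.


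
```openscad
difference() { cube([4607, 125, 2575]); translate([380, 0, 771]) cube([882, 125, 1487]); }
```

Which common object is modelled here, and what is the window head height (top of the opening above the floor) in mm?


A wall with a window opening. The window head height is 2258 mm.

A wall with a rectangular opening subtracted — a window. Sill at z = 771, opening 1487 mm tall, so the head is at 771 + 1487 = 2258 mm.


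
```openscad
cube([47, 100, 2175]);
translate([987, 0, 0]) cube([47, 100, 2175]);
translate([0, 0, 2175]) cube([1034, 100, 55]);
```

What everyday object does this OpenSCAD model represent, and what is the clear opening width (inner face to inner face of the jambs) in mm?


A door frame. The clear opening width is 940 mm.

Two 2175 mm tall posts with a header on top — a door frame. The left jamb is 47 mm wide at x = 0; the right jamb starts at x = 987. The clear opening is 987 − 47 = 940 mm.


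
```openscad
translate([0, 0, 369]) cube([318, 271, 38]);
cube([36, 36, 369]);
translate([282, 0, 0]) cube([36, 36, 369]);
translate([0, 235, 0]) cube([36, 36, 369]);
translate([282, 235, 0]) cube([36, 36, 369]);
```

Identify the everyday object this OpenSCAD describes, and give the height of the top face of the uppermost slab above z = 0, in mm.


A stool. The seat height is 407 mm.

A 318×271×38 slab at z = 369 on four corner posts — a stool. The seat top is 369 + 38 = 407 mm.


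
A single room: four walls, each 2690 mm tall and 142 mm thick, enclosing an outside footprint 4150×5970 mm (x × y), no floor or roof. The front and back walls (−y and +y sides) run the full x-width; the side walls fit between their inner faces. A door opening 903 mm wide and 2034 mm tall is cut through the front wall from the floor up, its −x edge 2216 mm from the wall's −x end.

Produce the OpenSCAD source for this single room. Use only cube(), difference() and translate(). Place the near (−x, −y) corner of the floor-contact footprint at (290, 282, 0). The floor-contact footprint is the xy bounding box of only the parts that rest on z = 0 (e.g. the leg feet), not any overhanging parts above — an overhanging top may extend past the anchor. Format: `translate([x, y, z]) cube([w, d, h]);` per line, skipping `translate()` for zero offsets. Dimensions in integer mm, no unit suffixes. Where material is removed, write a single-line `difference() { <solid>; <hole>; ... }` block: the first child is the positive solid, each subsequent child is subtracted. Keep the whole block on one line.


difference() { translate([290, 282, 0]) cube([4150, 142, 2690]); translate([2506, 282, 0]) cube([903, 142, 2034]); }
translate([290, 6110, 0]) cube([4150, 142, 2690]);
translate([290, 424, 0]) cube([142, 5686, 2690]);
translate([4298, 424, 0]) cube([142, 5686, 2690]);


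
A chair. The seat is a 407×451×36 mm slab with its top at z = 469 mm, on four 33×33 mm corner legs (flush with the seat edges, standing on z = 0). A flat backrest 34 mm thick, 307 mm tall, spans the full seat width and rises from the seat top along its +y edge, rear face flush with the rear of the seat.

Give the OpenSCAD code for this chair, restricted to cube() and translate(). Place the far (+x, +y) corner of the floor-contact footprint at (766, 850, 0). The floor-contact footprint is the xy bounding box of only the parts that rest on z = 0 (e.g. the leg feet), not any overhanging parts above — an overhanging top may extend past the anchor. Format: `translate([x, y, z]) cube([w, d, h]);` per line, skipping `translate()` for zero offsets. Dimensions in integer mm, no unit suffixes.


translate([359, 399, 433]) cube([407, 451, 36]);
translate([359, 399, 0]) cube([33, 33, 433]);
translate([733, 399, 0]) cube([33, 33, 433]);
translate([359, 817, 0]) cube([33, 33, 433]);
translate([733, 817, 0]) cube([33, 33, 433]);
translate([359, 816, 469]) cube([407, 34, 307]);


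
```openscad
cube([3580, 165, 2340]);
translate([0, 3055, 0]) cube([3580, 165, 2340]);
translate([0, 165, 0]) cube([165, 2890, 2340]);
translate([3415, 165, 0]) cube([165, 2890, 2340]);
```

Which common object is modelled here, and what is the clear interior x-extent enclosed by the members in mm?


A house (or room) frame. The interior width is 3250 mm.

Four 2340 mm walls enclosing a rectangle with no floor or roof — a room or house frame. Outside width is 3580 mm and wall thickness is 165 mm, so the interior width is 3580 − 2 × 165 = 3250 mm.


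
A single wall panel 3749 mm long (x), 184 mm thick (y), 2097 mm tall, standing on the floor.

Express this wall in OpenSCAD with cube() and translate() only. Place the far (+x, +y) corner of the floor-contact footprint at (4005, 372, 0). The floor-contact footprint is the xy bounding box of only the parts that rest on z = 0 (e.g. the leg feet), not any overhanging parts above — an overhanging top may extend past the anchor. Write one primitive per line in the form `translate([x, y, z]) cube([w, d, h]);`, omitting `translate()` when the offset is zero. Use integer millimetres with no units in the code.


translate([256, 188, 0]) cube([3749, 184, 2097]);


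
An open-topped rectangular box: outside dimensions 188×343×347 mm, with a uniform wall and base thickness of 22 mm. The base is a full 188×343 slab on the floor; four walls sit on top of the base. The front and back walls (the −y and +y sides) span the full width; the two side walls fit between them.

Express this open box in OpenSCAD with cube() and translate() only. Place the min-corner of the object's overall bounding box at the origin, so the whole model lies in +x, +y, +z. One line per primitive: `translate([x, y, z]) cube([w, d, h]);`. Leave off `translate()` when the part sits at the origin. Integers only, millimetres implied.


cube([188, 343, 22]);
translate([0, 0, 22]) cube([188, 22, 325]);
translate([0, 321, 22]) cube([188, 22, 325]);
translate([0, 22, 22]) cube([22, 299, 325]);
translate([166, 22, 22]) cube([22, 299, 325]);


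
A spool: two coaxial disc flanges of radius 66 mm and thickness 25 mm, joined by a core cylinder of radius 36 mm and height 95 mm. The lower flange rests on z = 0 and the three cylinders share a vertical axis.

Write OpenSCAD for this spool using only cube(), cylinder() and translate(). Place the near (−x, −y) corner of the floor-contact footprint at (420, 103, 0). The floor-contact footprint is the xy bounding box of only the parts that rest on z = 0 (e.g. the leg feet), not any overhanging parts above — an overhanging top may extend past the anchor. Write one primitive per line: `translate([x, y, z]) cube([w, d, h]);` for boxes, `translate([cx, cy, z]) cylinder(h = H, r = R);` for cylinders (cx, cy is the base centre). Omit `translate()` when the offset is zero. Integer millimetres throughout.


translate([486, 169, 0]) cylinder(h = 25, r = 66);
translate([486, 169, 25]) cylinder(h = 95, r = 36);
translate([486, 169, 120]) cylinder(h = 25, r = 66);


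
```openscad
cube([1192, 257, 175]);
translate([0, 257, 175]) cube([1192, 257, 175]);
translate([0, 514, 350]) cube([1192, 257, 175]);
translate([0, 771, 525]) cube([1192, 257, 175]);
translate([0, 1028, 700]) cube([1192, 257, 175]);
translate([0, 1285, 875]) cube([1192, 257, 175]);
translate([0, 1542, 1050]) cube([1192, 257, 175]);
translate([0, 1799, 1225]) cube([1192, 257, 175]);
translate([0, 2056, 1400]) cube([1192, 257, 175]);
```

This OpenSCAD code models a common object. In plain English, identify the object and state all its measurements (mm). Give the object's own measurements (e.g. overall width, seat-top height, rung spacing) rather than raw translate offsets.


A straight staircase of 9 solid steps. Each step is 1192 mm wide (x), 257 mm deep (y, the going) and 175 mm tall (the rise). The first step rests on the floor; each subsequent step sits one going further in +y and one rise higher in +z, directly behind and above the previous step with no overlap.


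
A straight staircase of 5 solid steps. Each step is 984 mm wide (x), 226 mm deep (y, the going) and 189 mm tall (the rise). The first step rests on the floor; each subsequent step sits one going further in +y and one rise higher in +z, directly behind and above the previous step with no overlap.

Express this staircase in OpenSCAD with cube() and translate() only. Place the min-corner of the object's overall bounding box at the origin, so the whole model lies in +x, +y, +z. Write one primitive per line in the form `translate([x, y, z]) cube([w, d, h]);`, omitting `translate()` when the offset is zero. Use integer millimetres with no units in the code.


cube([984, 226, 189]);
translate([0, 226, 189]) cube([984, 226, 189]);
translate([0, 452, 378]) cube([984, 226, 189]);
translate([0, 678, 567]) cube([984, 226, 189]);
translate([0, 904, 756]) cube([984, 226, 189]);


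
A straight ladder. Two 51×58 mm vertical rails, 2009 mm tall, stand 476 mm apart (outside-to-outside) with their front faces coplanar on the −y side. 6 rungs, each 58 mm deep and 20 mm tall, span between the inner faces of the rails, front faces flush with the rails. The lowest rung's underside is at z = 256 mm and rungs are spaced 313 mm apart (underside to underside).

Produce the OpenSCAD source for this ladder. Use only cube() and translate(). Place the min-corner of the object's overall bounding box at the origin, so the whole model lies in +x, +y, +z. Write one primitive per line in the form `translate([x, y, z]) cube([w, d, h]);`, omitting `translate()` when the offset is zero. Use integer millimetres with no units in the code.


// rung span = 476 - 2*51 = 374
// rung[k] z = 256 + k*313
cube([51, 58, 2009]);
translate([425, 0, 0]) cube([51, 58, 2009]);
translate([51, 0, 256]) cube([374, 58, 20]);
translate([51, 0, 569]) cube([374, 58, 20]);
translate([51, 0, 882]) cube([374, 58, 20]);
translate([51, 0, 1195]) cube([374, 58, 20]);
translate([51, 0, 1508]) cube([374, 58, 20]);
translate([51, 0, 1821]) cube([374, 58, 20]);


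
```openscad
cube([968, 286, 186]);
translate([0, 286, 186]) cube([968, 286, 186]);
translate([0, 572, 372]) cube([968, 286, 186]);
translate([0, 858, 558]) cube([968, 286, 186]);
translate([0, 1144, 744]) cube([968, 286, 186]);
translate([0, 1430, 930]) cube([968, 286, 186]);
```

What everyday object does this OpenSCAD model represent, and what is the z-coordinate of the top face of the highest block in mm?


A staircase. The total rise is 1116 mm.

6 identical blocks, each offset up and back from the previous — a staircase. Each step is 186 mm tall and there are 6 of them, so the total rise is 6 × 186 = 1116 mm.


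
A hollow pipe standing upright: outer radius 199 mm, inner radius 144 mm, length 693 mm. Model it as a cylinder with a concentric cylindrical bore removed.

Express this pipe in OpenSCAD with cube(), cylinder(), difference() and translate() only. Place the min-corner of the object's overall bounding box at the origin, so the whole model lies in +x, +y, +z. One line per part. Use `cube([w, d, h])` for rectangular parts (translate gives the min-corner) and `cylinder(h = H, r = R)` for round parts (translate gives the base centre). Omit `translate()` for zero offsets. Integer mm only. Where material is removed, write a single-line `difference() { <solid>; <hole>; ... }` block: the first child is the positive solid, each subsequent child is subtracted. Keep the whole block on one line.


difference() { translate([199, 199, 0]) cylinder(h = 693, r = 199); translate([199, 199, 0]) cylinder(h = 693, r = 144); }


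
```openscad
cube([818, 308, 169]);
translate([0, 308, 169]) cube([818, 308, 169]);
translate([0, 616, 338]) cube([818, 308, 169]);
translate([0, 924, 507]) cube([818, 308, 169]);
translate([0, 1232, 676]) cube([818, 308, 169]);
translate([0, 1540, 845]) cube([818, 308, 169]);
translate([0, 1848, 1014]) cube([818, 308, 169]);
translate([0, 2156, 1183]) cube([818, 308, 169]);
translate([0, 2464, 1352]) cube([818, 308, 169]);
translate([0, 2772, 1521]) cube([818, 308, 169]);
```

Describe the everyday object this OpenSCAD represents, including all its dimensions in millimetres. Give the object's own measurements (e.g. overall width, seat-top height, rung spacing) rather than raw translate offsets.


A straight staircase of 10 solid steps. Each step is 818 mm wide (x), 308 mm deep (y, the going) and 169 mm tall (the rise). The first step rests on the floor; each subsequent step sits one going further in +y and one rise higher in +z, directly behind and above the previous step with no overlap.


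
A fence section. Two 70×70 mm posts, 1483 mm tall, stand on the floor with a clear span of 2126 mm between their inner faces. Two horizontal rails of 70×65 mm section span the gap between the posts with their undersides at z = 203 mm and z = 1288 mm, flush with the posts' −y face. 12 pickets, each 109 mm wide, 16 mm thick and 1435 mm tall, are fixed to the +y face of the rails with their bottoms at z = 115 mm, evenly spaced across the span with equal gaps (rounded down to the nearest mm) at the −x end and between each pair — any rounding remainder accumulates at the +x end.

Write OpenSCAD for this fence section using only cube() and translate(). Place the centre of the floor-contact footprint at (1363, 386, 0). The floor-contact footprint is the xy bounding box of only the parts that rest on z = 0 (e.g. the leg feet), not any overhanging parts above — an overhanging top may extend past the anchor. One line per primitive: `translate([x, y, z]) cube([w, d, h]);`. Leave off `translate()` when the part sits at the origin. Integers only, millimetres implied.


translate([230, 351, 0]) cube([70, 70, 1483]);
translate([2426, 351, 0]) cube([70, 70, 1483]);
translate([300, 351, 203]) cube([2126, 70, 65]);
translate([300, 351, 1288]) cube([2126, 70, 65]);
translate([362, 421, 115]) cube([109, 16, 1435]);
translate([533, 421, 115]) cube([109, 16, 1435]);
translate([704, 421, 115]) cube([109, 16, 1435]);
translate([875, 421, 115]) cube([109, 16, 1435]);
translate([1046, 421, 115]) cube([109, 16, 1435]);
translate([1217, 421, 115]) cube([109, 16, 1435]);
translate([1388, 421, 115]) cube([109, 16, 1435]);
translate([1559, 421, 115]) cube([109, 16, 1435]);
translate([1730, 421, 115]) cube([109, 16, 1435]);
translate([1901, 421, 115]) cube([109, 16, 1435]);
translate([2072, 421, 115]) cube([109, 16, 1435]);
translate([2243, 421, 115]) cube([109, 16, 1435]);


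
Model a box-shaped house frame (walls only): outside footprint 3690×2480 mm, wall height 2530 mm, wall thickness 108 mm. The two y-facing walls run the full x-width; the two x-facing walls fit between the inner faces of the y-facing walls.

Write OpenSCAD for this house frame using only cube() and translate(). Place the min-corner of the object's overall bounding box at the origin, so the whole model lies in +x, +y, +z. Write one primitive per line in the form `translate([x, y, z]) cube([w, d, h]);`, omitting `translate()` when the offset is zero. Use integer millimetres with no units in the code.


cube([3690, 108, 2530]);
translate([0, 2372, 0]) cube([3690, 108, 2530]);
translate([0, 108, 0]) cube([108, 2264, 2530]);
translate([3582, 108, 0]) cube([108, 2264, 2530]);


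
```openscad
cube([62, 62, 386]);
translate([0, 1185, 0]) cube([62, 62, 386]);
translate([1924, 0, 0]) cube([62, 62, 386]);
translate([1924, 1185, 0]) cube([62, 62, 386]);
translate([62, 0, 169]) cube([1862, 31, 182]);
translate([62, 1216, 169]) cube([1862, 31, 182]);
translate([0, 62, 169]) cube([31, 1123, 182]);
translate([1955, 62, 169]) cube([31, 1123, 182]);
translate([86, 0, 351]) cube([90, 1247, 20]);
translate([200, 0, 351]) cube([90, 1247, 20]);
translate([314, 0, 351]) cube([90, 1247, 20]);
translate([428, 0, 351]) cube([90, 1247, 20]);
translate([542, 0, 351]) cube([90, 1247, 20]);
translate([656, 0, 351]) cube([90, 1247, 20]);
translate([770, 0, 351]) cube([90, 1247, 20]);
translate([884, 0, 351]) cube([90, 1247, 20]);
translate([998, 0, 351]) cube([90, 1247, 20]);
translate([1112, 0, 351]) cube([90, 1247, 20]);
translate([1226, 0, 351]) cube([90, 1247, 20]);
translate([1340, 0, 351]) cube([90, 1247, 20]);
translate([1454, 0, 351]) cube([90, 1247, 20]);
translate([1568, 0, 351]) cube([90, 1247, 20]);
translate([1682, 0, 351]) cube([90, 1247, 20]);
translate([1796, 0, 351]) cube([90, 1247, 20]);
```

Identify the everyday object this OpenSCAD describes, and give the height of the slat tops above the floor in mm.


A bed frame. The slat-top height is 371 mm.

Four posts, four rails, and a row of slats — a bed frame. Slats sit on the rails at z = 169 + 182 = 351; with slat thickness 20, the top is 371 mm.


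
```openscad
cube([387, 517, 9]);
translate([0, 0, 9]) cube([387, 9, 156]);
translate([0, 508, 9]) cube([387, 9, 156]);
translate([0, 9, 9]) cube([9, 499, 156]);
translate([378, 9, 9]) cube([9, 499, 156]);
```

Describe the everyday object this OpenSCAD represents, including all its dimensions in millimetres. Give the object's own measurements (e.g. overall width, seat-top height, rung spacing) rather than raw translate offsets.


An open-topped rectangular box: outside dimensions 387×517×165 mm, with a uniform wall and base thickness of 9 mm. The base is a full 387×517 slab on the floor; four walls sit on top of the base. The front and back walls (the −y and +y sides) span the full width; the two side walls fit between them.


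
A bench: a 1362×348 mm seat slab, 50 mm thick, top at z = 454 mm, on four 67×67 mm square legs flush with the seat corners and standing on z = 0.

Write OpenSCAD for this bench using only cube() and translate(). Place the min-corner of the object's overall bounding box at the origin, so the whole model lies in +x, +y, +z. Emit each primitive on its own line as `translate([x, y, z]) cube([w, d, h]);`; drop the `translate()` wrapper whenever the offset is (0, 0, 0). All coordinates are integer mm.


translate([0, 0, 404]) cube([1362, 348, 50]);
cube([67, 67, 404]);
translate([0, 281, 0]) cube([67, 67, 404]);
translate([1295, 0, 0]) cube([67, 67, 404]);
translate([1295, 281, 0]) cube([67, 67, 404]);


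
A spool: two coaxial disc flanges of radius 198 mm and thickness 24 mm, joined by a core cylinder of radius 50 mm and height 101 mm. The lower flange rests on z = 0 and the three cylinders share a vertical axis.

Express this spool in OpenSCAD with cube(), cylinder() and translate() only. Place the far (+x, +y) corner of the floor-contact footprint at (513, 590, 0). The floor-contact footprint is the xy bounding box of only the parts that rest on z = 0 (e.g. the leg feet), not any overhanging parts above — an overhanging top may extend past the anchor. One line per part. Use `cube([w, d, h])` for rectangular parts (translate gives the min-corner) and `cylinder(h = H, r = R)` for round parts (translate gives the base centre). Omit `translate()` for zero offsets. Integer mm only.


translate([315, 392, 0]) cylinder(h = 24, r = 198);
translate([315, 392, 24]) cylinder(h = 101, r = 50);
translate([315, 392, 125]) cylinder(h = 24, r = 198);


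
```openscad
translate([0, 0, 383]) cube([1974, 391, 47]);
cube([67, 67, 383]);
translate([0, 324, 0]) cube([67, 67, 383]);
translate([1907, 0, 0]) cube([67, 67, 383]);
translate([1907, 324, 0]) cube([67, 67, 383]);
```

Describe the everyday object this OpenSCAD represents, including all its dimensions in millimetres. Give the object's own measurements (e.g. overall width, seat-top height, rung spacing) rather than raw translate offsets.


A long wooden bench with a 1974 mm (x) × 391 mm (y) seat, 47 mm thick, its top surface 430 mm above the floor. Four 67 mm square legs at the seat corners, flush with the edges, run from z = 0 to the seat underside.


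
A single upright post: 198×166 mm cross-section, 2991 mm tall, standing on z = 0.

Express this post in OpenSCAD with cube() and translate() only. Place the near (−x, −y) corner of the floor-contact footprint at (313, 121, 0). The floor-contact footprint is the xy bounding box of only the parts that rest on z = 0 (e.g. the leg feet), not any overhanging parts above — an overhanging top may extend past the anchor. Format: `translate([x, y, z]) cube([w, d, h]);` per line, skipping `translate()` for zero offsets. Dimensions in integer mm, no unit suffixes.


translate([313, 121, 0]) cube([198, 166, 2991]);


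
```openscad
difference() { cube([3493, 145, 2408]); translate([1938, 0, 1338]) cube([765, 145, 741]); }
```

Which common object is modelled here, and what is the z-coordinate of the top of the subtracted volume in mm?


A wall with a window opening. The window head height is 2079 mm.

A wall with a rectangular opening subtracted — a window. Sill at z = 1338, opening 741 mm tall, so the head is at 1338 + 741 = 2079 mm.


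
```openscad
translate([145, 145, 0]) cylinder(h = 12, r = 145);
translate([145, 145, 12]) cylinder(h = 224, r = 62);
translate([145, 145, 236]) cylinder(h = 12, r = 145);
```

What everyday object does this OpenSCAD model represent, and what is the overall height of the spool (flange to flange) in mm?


A spool. The overall height is 248 mm.

Three coaxial cylinders, large–small–large — a spool. Two 12 mm flanges and a 224 mm core give 12 + 224 + 12 = 248 mm.


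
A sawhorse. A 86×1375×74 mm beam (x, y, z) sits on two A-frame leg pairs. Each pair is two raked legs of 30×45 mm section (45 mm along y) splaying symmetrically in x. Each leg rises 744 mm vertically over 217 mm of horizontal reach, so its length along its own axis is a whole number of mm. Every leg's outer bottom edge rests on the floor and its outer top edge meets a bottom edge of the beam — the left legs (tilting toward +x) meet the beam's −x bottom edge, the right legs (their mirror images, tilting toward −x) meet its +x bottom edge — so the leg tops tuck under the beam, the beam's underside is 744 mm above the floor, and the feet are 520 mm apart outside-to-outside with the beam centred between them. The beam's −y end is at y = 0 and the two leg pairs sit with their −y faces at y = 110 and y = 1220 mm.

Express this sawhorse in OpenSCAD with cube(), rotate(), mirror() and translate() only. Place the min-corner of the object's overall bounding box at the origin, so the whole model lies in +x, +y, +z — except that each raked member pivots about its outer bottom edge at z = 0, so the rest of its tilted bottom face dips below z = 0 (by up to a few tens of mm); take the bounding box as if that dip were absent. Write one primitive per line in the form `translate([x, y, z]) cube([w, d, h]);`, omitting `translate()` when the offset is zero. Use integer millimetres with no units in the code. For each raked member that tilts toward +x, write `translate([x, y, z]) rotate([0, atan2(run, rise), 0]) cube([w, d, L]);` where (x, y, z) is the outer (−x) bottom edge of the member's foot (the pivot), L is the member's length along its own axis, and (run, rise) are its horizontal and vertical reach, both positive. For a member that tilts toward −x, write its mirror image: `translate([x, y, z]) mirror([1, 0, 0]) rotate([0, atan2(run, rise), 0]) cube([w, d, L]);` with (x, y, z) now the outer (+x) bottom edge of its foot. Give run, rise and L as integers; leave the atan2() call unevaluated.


// leg length = √(217² + 744²) = 775
// right-leg outer foot x = 2·217 + 86 = 520
// beam min-corner = (217, 0, 744)
translate([217, 0, 744]) cube([86, 1375, 74]);
translate([0, 110, 0]) rotate([0, atan2(217, 744), 0]) cube([30, 45, 775]);
translate([520, 110, 0]) mirror([1, 0, 0]) rotate([0, atan2(217, 744), 0]) cube([30, 45, 775]);
translate([0, 1220, 0]) rotate([0, atan2(217, 744), 0]) cube([30, 45, 775]);
translate([520, 1220, 0]) mirror([1, 0, 0]) rotate([0, atan2(217, 744), 0]) cube([30, 45, 775]);


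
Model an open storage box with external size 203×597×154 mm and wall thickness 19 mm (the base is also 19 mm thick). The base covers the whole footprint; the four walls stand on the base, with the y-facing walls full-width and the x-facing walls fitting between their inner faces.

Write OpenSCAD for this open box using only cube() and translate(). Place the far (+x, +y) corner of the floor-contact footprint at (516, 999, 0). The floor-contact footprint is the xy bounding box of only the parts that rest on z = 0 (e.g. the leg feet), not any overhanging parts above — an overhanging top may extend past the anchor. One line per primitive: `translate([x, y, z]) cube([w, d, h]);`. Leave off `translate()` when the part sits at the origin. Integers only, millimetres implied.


translate([313, 402, 0]) cube([203, 597, 19]);
translate([313, 402, 19]) cube([203, 19, 135]);
translate([313, 980, 19]) cube([203, 19, 135]);
translate([313, 421, 19]) cube([19, 559, 135]);
translate([497, 421, 19]) cube([19, 559, 135]);


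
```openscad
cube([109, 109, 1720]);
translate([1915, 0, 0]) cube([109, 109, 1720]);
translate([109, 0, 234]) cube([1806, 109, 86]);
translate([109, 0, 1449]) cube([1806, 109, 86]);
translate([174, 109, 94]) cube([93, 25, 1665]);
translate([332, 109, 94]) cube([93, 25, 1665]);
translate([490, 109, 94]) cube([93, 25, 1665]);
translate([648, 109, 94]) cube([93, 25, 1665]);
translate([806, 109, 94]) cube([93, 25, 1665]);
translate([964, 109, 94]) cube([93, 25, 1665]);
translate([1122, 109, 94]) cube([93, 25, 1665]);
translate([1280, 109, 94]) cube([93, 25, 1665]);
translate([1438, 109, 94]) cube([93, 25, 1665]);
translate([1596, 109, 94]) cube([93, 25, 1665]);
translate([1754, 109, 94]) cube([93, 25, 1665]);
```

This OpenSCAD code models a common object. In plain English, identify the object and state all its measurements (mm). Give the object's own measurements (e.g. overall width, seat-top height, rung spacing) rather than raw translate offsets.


A fence section. Two 109×109 mm posts, 1720 mm tall, stand on the floor with a clear span of 1806 mm between their inner faces. Two horizontal rails of 109×86 mm section span the gap between the posts with their undersides at z = 234 mm and z = 1449 mm, flush with the posts' −y face. 11 pickets, each 93 mm wide, 25 mm thick and 1665 mm tall, are fixed to the +y face of the rails with their bottoms at z = 94 mm, spaced across the span with a 65 mm gap after the −x post and between neighbouring pickets, with 68 mm left before the +x post.


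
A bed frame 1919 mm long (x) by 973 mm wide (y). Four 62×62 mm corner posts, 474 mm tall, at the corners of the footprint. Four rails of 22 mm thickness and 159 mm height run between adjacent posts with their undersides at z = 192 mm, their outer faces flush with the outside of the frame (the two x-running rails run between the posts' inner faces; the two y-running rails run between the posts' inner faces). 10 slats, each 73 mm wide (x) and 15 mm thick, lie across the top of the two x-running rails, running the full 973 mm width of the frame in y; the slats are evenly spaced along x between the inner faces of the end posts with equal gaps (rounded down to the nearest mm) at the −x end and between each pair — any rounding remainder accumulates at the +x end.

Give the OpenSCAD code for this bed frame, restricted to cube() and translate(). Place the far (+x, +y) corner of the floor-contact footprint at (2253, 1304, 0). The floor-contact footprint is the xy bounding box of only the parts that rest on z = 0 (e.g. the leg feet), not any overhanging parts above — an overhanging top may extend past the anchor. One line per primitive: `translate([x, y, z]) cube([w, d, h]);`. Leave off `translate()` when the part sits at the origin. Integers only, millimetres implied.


translate([334, 331, 0]) cube([62, 62, 474]);
translate([334, 1242, 0]) cube([62, 62, 474]);
translate([2191, 331, 0]) cube([62, 62, 474]);
translate([2191, 1242, 0]) cube([62, 62, 474]);
translate([396, 331, 192]) cube([1795, 22, 159]);
translate([396, 1282, 192]) cube([1795, 22, 159]);
translate([334, 393, 192]) cube([22, 849, 159]);
translate([2231, 393, 192]) cube([22, 849, 159]);
translate([492, 331, 351]) cube([73, 973, 15]);
translate([661, 331, 351]) cube([73, 973, 15]);
translate([830, 331, 351]) cube([73, 973, 15]);
translate([999, 331, 351]) cube([73, 973, 15]);
translate([1168, 331, 351]) cube([73, 973, 15]);
translate([1337, 331, 351]) cube([73, 973, 15]);
translate([1506, 331, 351]) cube([73, 973, 15]);
translate([1675, 331, 351]) cube([73, 973, 15]);
translate([1844, 331, 351]) cube([73, 973, 15]);
translate([2013, 331, 351]) cube([73, 973, 15]);
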